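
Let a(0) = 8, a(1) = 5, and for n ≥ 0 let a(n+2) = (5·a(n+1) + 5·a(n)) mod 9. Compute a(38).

a(0) = 8; a(1) = 5; a(2) = 2; a(3) = 8; a(4) = 5.
Since (a(3), a(4)) = (a(0), a(1)) = (8, 5) (two consecutive terms determine the rest), the sequence is periodic with period 3.
(38 - 0) mod 3 = 2, so a(38) = a(2) = 2.

2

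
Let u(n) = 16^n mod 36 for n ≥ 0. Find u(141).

28

Computing terms: u(0) = 1; u(1) = 16; u(2) = 4; u(3) = 28; u(4) = 16.
Since u(4) = u(1) = 16, the sequence is eventually periodic: after a pre-period of length 1 it cycles with period 3.
For n ≥ 1, u(n) depends only on (n - 1) mod 3. (141 - 1) mod 3 = 2, so u(141) = u(3) = 28.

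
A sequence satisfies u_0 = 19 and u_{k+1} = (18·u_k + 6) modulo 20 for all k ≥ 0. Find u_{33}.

We have u_0 = 19, u_1 = 8, u_2 = 10, u_3 = 6, u_4 = 14, u_5 = 18, u_6 = 10.
Since u_6 = u_2 = 10, the sequence is eventually periodic: after a pre-period of length 2 it cycles with period 4.
For k ≥ 2, u_k depends only on (k - 2) mod 4. (33 - 2) mod 4 = 3, so u_{33} = u_5 = 18.

18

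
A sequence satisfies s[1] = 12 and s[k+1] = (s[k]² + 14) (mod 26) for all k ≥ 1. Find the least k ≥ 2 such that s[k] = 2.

2

s[1] = 12, s[2] = 2, s[3] = 18, s[4] = 0, s[5] = 14, s[6] = 2.
Since s[6] = s[2] = 2, the sequence is eventually periodic: after a pre-period of length 1 it cycles with period 4.
The value 2 first appears (with k ≥ 2) at s[2].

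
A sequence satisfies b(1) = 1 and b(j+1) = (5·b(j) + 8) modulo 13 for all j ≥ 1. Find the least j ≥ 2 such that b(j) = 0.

b(1) = 1,  b(2) = 0,  b(3) = 8,  b(4) = 9,  b(5) = 1.
Since b(5) = b(1) = 1, the sequence is periodic with period 4.
The value 0 first appears (with j ≥ 2) at b(2).

2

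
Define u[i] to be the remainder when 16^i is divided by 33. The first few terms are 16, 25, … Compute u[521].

16

We have u[1] = 16; u[2] = 25; u[3] = 4; u[4] = 31; u[5] = 1; u[6] = 16.
Since u[6] = u[1] = 16, the sequence is periodic with period 5.
So u[521] = u[1 + ((521-1) mod 5)] = u[1] = 16.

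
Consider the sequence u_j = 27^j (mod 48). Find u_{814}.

We have u_0 = 1,  u_1 = 27,  u_2 = 9,  u_3 = 3,  u_4 = 33,  u_5 = 27.
Since u_5 = u_1 = 27, the sequence is eventually periodic: after a pre-period of length 1 it cycles with period 4.
For j ≥ 1, u_j depends only on (j - 1) mod 4. (814 - 1) mod 4 = 1, so u_{814} = u_2 = 9.

9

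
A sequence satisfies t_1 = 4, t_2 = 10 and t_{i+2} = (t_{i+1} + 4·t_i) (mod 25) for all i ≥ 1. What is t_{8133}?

t_1 = 4,  t_2 = 10,  t_3 = 1,  t_4 = 16,  t_5 = 20,  t_6 = 9,  t_7 = 14,  t_8 = 0,  t_9 = 6,  t_{10} = 6,  t_{11} = 5,  t_{12} = 4,  t_{13} = 24,  t_{14} = 15,  t_{15} = 11,  t_{16} = 21,  t_{17} = 15,  t_{18} = 24,  t_{19} = 9,  t_{20} = 5,  t_{21} = 16,  t_{22} = 11,  t_{23} = 0,  t_{24} = 19,  t_{25} = 19,  t_{26} = 20,  t_{27} = 21,  t_{28} = 1,  t_{29} = 10,  t_{30} = 14,  t_{31} = 4,  t_{32} = 10.
Since (t_{31}, t_{32}) = (t_1, t_2) = (4, 10) (two consecutive terms determine the rest), the sequence is periodic with period 30.
So t_{8133} = t_{1 + ((8133-1) mod 30)} = t_3 = 1.

1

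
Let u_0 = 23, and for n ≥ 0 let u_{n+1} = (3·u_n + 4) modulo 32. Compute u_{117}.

We have u_0 = 23, u_1 = 9, u_2 = 31, u_3 = 1, u_4 = 7, u_5 = 25, u_6 = 15, u_7 = 17, u_8 = 23.
The sequence repeats with period 8.
(117 - 0) mod 8 = 5, so u_{117} = u_5 = 25.

25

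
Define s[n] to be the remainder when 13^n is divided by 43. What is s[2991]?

We have s[1] = 13; s[2] = 40; s[3] = 4; s[4] = 9; s[5] = 31; s[6] = 16; s[7] = 36; s[8] = 38; s[9] = 21; s[10] = 15; s[11] = 23; s[12] = 41; s[13] = 17; s[14] = 6; s[15] = 35; s[16] = 25; s[17] = 24; s[18] = 11; s[19] = 14; s[20] = 10; s[21] = 1; s[22] = 13.
Since s[22] = s[1] = 13, the sequence is periodic with period 21.
(2991 - 1) mod 21 = 8, so s[2991] = s[9] = 21.

21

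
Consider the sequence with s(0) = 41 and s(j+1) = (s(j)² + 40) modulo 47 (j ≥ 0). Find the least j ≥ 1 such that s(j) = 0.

7

s(0) = 41, s(1) = 29, s(2) = 35, s(3) = 43, s(4) = 9, s(5) = 27, s(6) = 17, s(7) = 0, s(8) = 40, s(9) = 42, s(10) = 18, s(11) = 35.
Since s(11) = s(2) = 35, the sequence is eventually periodic: after a pre-period of length 2 it cycles with period 9.
The value 0 first appears (with j ≥ 1) at s(7).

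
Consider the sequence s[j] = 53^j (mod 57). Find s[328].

28

We have s[0] = 1,  s[1] = 53,  s[2] = 16,  s[3] = 50,  s[4] = 28,  s[5] = 2,  s[6] = 49,  s[7] = 32,  s[8] = 43,  s[9] = 56,  s[10] = 4,  s[11] = 41,  s[12] = 7,  s[13] = 29,  s[14] = 55,  s[15] = 8,  s[16] = 25,  s[17] = 14,  s[18] = 1.
Since s[18] = s[0] = 1, the sequence is periodic with period 18.
(328 - 0) mod 18 = 4, so s[328] = s[4] = 28.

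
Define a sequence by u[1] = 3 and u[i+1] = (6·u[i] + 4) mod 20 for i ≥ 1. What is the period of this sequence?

We have u[1] = 3, u[2] = 2, u[3] = 16, u[4] = 0, u[5] = 4, u[6] = 8, u[7] = 12, u[8] = 16.
Since u[8] = u[3] = 16, the sequence is eventually periodic: after a pre-period of length 2 it cycles with period 5.

5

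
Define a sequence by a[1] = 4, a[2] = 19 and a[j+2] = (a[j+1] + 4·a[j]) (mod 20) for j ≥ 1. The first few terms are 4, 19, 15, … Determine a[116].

19

Computing terms: a[1] = 4; a[2] = 19; a[3] = 15; a[4] = 11; a[5] = 11; a[6] = 15; a[7] = 19; a[8] = 19; a[9] = 15.
Since (a[8], a[9]) = (a[2], a[3]) = (19, 15) (two consecutive terms determine the rest), the sequence is eventually periodic: after a pre-period of length 1 it cycles with period 6.
For j ≥ 2, a[j] depends only on (j - 2) mod 6. (116 - 2) mod 6 = 0, so a[116] = a[2] = 19.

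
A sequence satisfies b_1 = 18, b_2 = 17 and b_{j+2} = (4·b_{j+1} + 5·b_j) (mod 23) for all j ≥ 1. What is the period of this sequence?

Computing terms: b_1 = 18; b_2 = 17; b_3 = 20; b_4 = 4; b_5 = 1; b_6 = 1; b_7 = 9; b_8 = 18; b_9 = 2; b_{10} = 6; b_{11} = 11; b_{12} = 5; b_{13} = 6; b_{14} = 3; b_{15} = 19; b_{16} = 22; b_{17} = 22; b_{18} = 14; b_{19} = 5; b_{20} = 21; b_{21} = 17; b_{22} = 12; b_{23} = 18; b_{24} = 17.
Since (b_{23}, b_{24}) = (b_1, b_2) = (18, 17) (two consecutive terms determine the rest), the sequence is periodic with period 22.

22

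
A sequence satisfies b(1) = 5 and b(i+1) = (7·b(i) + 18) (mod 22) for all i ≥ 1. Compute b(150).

17

We have b(1) = 5; b(2) = 9; b(3) = 15; b(4) = 13; b(5) = 21; b(6) = 11; b(7) = 7; b(8) = 1; b(9) = 3; b(10) = 17; b(11) = 5.
Since b(11) = b(1) = 5, the sequence is periodic with period 10.
(150 - 1) mod 10 = 9, so b(150) = b(10) = 17.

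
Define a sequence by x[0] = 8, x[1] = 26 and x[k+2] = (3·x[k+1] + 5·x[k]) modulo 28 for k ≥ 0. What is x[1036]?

26

Computing terms: x[0] = 8, x[1] = 26, x[2] = 6, x[3] = 8, x[4] = 26.
Since (x[3], x[4]) = (x[0], x[1]) = (8, 26) (two consecutive terms determine the rest), the sequence is periodic with period 3.
(1036 - 0) mod 3 = 1, so x[1036] = x[1] = 26.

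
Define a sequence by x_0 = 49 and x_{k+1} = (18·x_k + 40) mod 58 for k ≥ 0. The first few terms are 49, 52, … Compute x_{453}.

2

Computing terms: x_0 = 49, x_1 = 52, x_2 = 48, x_3 = 34, x_4 = 14, x_5 = 2, x_6 = 18, x_7 = 16, x_8 = 38, x_9 = 28, x_{10} = 22, x_{11} = 30, x_{12} = 0, x_{13} = 40, x_{14} = 6, x_{15} = 32, x_{16} = 36, x_{17} = 50, x_{18} = 12, x_{19} = 24, x_{20} = 8, x_{21} = 10, x_{22} = 46, x_{23} = 56, x_{24} = 4, x_{25} = 54, x_{26} = 26, x_{27} = 44, x_{28} = 20, x_{29} = 52.
Since x_{29} = x_1 = 52, the sequence is eventually periodic: after a pre-period of length 1 it cycles with period 28.
For k ≥ 1, x_k depends only on (k - 1) mod 28. (453 - 1) mod 28 = 4, so x_{453} = x_5 = 2.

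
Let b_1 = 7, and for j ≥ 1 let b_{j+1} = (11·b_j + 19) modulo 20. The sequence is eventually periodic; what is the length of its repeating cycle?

Computing terms: b_1 = 7, b_2 = 16, b_3 = 15, b_4 = 4, b_5 = 3, b_6 = 12, b_7 = 11, b_8 = 0, b_9 = 19, b_{10} = 8, b_{11} = 7.
Since b_{11} = b_1 = 7, the sequence is periodic with period 10.

10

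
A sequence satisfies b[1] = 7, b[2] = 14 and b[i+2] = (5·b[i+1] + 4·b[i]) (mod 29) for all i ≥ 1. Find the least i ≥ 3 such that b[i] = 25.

We have b[1] = 7; b[2] = 14; b[3] = 11; b[4] = 24; b[5] = 19; b[6] = 17; b[7] = 16; b[8] = 3; b[9] = 21; b[10] = 1; b[11] = 2; b[12] = 14; b[13] = 20; b[14] = 11; b[15] = 19; b[16] = 23; b[17] = 17; b[18] = 3; b[19] = 25; b[20] = 21; b[21] = 2; b[22] = 7; b[23] = 14.
Since (b[22], b[23]) = (b[1], b[2]) = (7, 14) (two consecutive terms determine the rest), the sequence is periodic with period 21.
The value 25 first appears (with i ≥ 3) at b[19].

19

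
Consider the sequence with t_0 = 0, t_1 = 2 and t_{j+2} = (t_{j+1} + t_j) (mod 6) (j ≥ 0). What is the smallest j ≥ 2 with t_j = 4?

3

Computing terms: t_0 = 0,  t_1 = 2,  t_2 = 2,  t_3 = 4,  t_4 = 0,  t_5 = 4,  t_6 = 4,  t_7 = 2,  t_8 = 0,  t_9 = 2.
The sequence repeats with period 8.
The value 4 first appears (with j ≥ 2) at t_3.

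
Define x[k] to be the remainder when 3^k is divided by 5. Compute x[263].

2

x[0] = 1, x[1] = 3, x[2] = 4, x[3] = 2, x[4] = 1.
The sequence repeats with period 4.
So x[263] = x[0 + ((263-0) mod 4)] = x[3] = 2.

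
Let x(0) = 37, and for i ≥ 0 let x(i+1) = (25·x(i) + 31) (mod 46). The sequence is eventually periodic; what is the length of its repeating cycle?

Computing terms: x(0) = 37,  x(1) = 36,  x(2) = 11,  x(3) = 30,  x(4) = 45,  x(5) = 6,  x(6) = 43,  x(7) = 2,  x(8) = 35,  x(9) = 32,  x(10) = 3,  x(11) = 14,  x(12) = 13,  x(13) = 34,  x(14) = 7,  x(15) = 22,  x(16) = 29,  x(17) = 20,  x(18) = 25,  x(19) = 12,  x(20) = 9,  x(21) = 26,  x(22) = 37.
The sequence repeats with period 22.

22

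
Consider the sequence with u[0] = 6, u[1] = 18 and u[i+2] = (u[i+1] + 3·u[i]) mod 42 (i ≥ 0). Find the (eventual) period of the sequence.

24

Listing terms: u[0] = 6, u[1] = 18, u[2] = 36, u[3] = 6, u[4] = 30, u[5] = 6, u[6] = 12, u[7] = 30, u[8] = 24, u[9] = 30, u[10] = 18, u[11] = 24, u[12] = 36, u[13] = 24, u[14] = 6, u[15] = 36, u[16] = 12, u[17] = 36, u[18] = 30, u[19] = 12, u[20] = 18, u[21] = 12, u[22] = 24, u[23] = 18, u[24] = 6, u[25] = 18.
The sequence repeats with period 24.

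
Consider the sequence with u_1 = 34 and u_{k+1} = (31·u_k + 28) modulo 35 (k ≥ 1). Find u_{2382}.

2

u_1 = 34,  u_2 = 32,  u_3 = 5,  u_4 = 8,  u_5 = 31,  u_6 = 9,  u_7 = 27,  u_8 = 25,  u_9 = 33,  u_{10} = 1,  u_{11} = 24,  u_{12} = 2,  u_{13} = 20,  u_{14} = 18,  u_{15} = 26,  u_{16} = 29,  u_{17} = 17,  u_{18} = 30,  u_{19} = 13,  u_{20} = 11,  u_{21} = 19,  u_{22} = 22,  u_{23} = 10,  u_{24} = 23,  u_{25} = 6,  u_{26} = 4,  u_{27} = 12,  u_{28} = 15,  u_{29} = 3,  u_{30} = 16,  u_{31} = 34.
The sequence repeats with period 30.
(2382 - 1) mod 30 = 11, so u_{2382} = u_{12} = 2.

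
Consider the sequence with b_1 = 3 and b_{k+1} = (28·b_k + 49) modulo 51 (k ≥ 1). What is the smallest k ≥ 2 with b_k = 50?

3

b_1 = 3,  b_2 = 31,  b_3 = 50,  b_4 = 21,  b_5 = 25,  b_6 = 35,  b_7 = 9,  b_8 = 46,  b_9 = 11,  b_{10} = 0,  b_{11} = 49,  b_{12} = 44,  b_{13} = 6,  b_{14} = 13,  b_{15} = 5,  b_{16} = 36,  b_{17} = 37,  b_{18} = 14,  b_{19} = 33,  b_{20} = 4,  b_{21} = 8,  b_{22} = 18,  b_{23} = 43,  b_{24} = 29,  b_{25} = 45,  b_{26} = 34,  b_{27} = 32,  b_{28} = 27,  b_{29} = 40,  b_{30} = 47,  b_{31} = 39,  b_{32} = 19,  b_{33} = 20,  b_{34} = 48,  b_{35} = 16,  b_{36} = 38,  b_{37} = 42,  b_{38} = 1,  b_{39} = 26,  b_{40} = 12,  b_{41} = 28,  b_{42} = 17,  b_{43} = 15,  b_{44} = 10,  b_{45} = 23,  b_{46} = 30,  b_{47} = 22,  b_{48} = 2,  b_{49} = 3.
The sequence repeats with period 48.
The value 50 first appears (with k ≥ 2) at b_3.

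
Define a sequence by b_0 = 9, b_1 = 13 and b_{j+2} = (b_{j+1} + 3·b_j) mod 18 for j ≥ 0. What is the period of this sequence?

Computing terms: b_0 = 9,  b_1 = 13,  b_2 = 4,  b_3 = 7,  b_4 = 1,  b_5 = 4,  b_6 = 7.
Since (b_5, b_6) = (b_2, b_3) = (4, 7) (two consecutive terms determine the rest), the sequence is eventually periodic: after a pre-period of length 2 it cycles with period 3.

3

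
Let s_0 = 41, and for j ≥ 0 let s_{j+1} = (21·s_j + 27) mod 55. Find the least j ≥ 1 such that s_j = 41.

5

Computing terms: s_0 = 41,  s_1 = 8,  s_2 = 30,  s_3 = 52,  s_4 = 19,  s_5 = 41.
The sequence repeats with period 5.
The value 41 next appears (with j ≥ 1) at s_5.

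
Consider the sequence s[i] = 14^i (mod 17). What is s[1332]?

13

Listing terms: s[0] = 1, s[1] = 14, s[2] = 9, s[3] = 7, s[4] = 13, s[5] = 12, s[6] = 15, s[7] = 6, s[8] = 16, s[9] = 3, s[10] = 8, s[11] = 10, s[12] = 4, s[13] = 5, s[14] = 2, s[15] = 11, s[16] = 1.
Since s[16] = s[0] = 1, the sequence is periodic with period 16.
(1332 - 0) mod 16 = 4, so s[1332] = s[4] = 13.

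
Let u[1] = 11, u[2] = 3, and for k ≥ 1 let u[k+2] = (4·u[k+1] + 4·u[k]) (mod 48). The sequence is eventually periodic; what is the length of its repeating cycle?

Computing terms: u[1] = 11,  u[2] = 3,  u[3] = 8,  u[4] = 44,  u[5] = 16,  u[6] = 0,  u[7] = 16,  u[8] = 16,  u[9] = 32,  u[10] = 0,  u[11] = 32,  u[12] = 32,  u[13] = 16,  u[14] = 0.
Since (u[13], u[14]) = (u[5], u[6]) = (16, 0) (two consecutive terms determine the rest), the sequence is eventually periodic: after a pre-period of length 4 it cycles with period 8.

8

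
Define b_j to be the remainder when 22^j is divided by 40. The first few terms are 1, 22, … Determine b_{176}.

16

Computing terms: b_0 = 1; b_1 = 22; b_2 = 4; b_3 = 8; b_4 = 16; b_5 = 32; b_6 = 24; b_7 = 8.
Since b_7 = b_3 = 8, the sequence is eventually periodic: after a pre-period of length 3 it cycles with period 4.
For j ≥ 3, b_j depends only on (j - 3) mod 4. (176 - 3) mod 4 = 1, so b_{176} = b_4 = 16.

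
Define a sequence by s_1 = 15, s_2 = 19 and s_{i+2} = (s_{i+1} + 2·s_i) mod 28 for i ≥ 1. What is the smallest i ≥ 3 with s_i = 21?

Listing terms: s_1 = 15,  s_2 = 19,  s_3 = 21,  s_4 = 3,  s_5 = 17,  s_6 = 23,  s_7 = 1,  s_8 = 19,  s_9 = 21.
Since (s_8, s_9) = (s_2, s_3) = (19, 21) (two consecutive terms determine the rest), the sequence is eventually periodic: after a pre-period of length 1 it cycles with period 6.
The value 21 first appears (with i ≥ 3) at s_3.

3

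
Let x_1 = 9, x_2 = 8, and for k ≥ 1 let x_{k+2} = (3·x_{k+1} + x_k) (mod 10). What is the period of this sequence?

12

x_1 = 9,  x_2 = 8,  x_3 = 3,  x_4 = 7,  x_5 = 4,  x_6 = 9,  x_7 = 1,  x_8 = 2,  x_9 = 7,  x_{10} = 3,  x_{11} = 6,  x_{12} = 1,  x_{13} = 9,  x_{14} = 8.
Since (x_{13}, x_{14}) = (x_1, x_2) = (9, 8) (two consecutive terms determine the rest), the sequence is periodic with period 12.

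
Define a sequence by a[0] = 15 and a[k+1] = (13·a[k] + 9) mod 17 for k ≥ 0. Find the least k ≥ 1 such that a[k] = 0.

1

Listing terms: a[0] = 15; a[1] = 0; a[2] = 9; a[3] = 7; a[4] = 15.
The sequence repeats with period 4.
The value 0 first appears (with k ≥ 1) at a[1].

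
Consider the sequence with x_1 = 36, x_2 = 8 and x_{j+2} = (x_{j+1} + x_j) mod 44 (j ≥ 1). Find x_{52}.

We have x_1 = 36; x_2 = 8; x_3 = 0; x_4 = 8; x_5 = 8; x_6 = 16; x_7 = 24; x_8 = 40; x_9 = 20; x_{10} = 16; x_{11} = 36; x_{12} = 8.
Since (x_{11}, x_{12}) = (x_1, x_2) = (36, 8) (two consecutive terms determine the rest), the sequence is periodic with period 10.
(52 - 1) mod 10 = 1, so x_{52} = x_2 = 8.

8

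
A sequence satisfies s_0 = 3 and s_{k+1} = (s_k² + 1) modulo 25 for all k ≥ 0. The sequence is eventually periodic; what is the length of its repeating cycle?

s_0 = 3,  s_1 = 10,  s_2 = 1,  s_3 = 2,  s_4 = 5,  s_5 = 1.
Since s_5 = s_2 = 1, the sequence is eventually periodic: after a pre-period of length 2 it cycles with period 3.

3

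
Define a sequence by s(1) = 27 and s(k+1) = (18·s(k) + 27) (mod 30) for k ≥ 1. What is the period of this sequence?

4

Computing terms: s(1) = 27; s(2) = 3; s(3) = 21; s(4) = 15; s(5) = 27.
Since s(5) = s(1) = 27, the sequence is periodic with period 4.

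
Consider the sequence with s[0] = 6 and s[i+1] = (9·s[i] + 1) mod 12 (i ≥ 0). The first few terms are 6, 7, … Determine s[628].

10

Computing terms: s[0] = 6; s[1] = 7; s[2] = 4; s[3] = 1; s[4] = 10; s[5] = 7.
Since s[5] = s[1] = 7, the sequence is eventually periodic: after a pre-period of length 1 it cycles with period 4.
For i ≥ 1, s[i] depends only on (i - 1) mod 4. (628 - 1) mod 4 = 3, so s[628] = s[4] = 10.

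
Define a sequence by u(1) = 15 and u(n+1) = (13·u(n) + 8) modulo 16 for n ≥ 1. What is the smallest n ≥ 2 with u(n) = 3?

4

u(1) = 15; u(2) = 11; u(3) = 7; u(4) = 3; u(5) = 15.
The sequence repeats with period 4.
The value 3 first appears (with n ≥ 2) at u(4).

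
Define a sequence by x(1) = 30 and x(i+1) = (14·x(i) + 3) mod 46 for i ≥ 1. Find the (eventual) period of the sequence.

We have x(1) = 30; x(2) = 9; x(3) = 37; x(4) = 15; x(5) = 29; x(6) = 41; x(7) = 25; x(8) = 31; x(9) = 23; x(10) = 3; x(11) = 45; x(12) = 35; x(13) = 33; x(14) = 5; x(15) = 27; x(16) = 13; x(17) = 1; x(18) = 17; x(19) = 11; x(20) = 19; x(21) = 39; x(22) = 43; x(23) = 7; x(24) = 9.
Since x(24) = x(2) = 9, the sequence is eventually periodic: after a pre-period of length 1 it cycles with period 22.

22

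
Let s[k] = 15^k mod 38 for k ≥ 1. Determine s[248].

s[1] = 15; s[2] = 35; s[3] = 31; s[4] = 9; s[5] = 21; s[6] = 11; s[7] = 13; s[8] = 5; s[9] = 37; s[10] = 23; s[11] = 3; s[12] = 7; s[13] = 29; s[14] = 17; s[15] = 27; s[16] = 25; s[17] = 33; s[18] = 1; s[19] = 15.
Since s[19] = s[1] = 15, the sequence is periodic with period 18.
(248 - 1) mod 18 = 13, so s[248] = s[14] = 17.

17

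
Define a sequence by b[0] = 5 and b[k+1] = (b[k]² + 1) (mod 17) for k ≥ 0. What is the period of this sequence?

6

We have b[0] = 5,  b[1] = 9,  b[2] = 14,  b[3] = 10,  b[4] = 16,  b[5] = 2,  b[6] = 5.
Since b[6] = b[0] = 5, the sequence is periodic with period 6.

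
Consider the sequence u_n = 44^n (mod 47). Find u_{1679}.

u_1 = 44; u_2 = 9; u_3 = 20; u_4 = 34; u_5 = 39; u_6 = 24; u_7 = 22; u_8 = 28; u_9 = 10; u_{10} = 17; u_{11} = 43; u_{12} = 12; u_{13} = 11; u_{14} = 14; u_{15} = 5; u_{16} = 32; u_{17} = 45; u_{18} = 6; u_{19} = 29; u_{20} = 7; u_{21} = 26; u_{22} = 16; u_{23} = 46; u_{24} = 3; u_{25} = 38; u_{26} = 27; u_{27} = 13; u_{28} = 8; u_{29} = 23; u_{30} = 25; u_{31} = 19; u_{32} = 37; u_{33} = 30; u_{34} = 4; u_{35} = 35; u_{36} = 36; u_{37} = 33; u_{38} = 42; u_{39} = 15; u_{40} = 2; u_{41} = 41; u_{42} = 18; u_{43} = 40; u_{44} = 21; u_{45} = 31; u_{46} = 1; u_{47} = 44.
Since u_{47} = u_1 = 44, the sequence is periodic with period 46.
(1679 - 1) mod 46 = 22, so u_{1679} = u_{23} = 46.

46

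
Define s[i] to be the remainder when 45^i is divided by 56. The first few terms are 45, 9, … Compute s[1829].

s[1] = 45,  s[2] = 9,  s[3] = 13,  s[4] = 25,  s[5] = 5,  s[6] = 1,  s[7] = 45.
Since s[7] = s[1] = 45, the sequence is periodic with period 6.
(1829 - 1) mod 6 = 4, so s[1829] = s[5] = 5.

5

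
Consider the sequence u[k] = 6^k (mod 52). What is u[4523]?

24

u[0] = 1, u[1] = 6, u[2] = 36, u[3] = 8, u[4] = 48, u[5] = 28, u[6] = 12, u[7] = 20, u[8] = 16, u[9] = 44, u[10] = 4, u[11] = 24, u[12] = 40, u[13] = 32, u[14] = 36.
Since u[14] = u[2] = 36, the sequence is eventually periodic: after a pre-period of length 2 it cycles with period 12.
For k ≥ 2, u[k] depends only on (k - 2) mod 12. (4523 - 2) mod 12 = 9, so u[4523] = u[11] = 24.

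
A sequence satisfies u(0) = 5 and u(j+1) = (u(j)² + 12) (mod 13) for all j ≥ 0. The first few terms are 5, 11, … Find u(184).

11

We have u(0) = 5, u(1) = 11, u(2) = 3, u(3) = 8, u(4) = 11.
Since u(4) = u(1) = 11, the sequence is eventually periodic: after a pre-period of length 1 it cycles with period 3.
For j ≥ 1, u(j) depends only on (j - 1) mod 3. (184 - 1) mod 3 = 0, so u(184) = u(1) = 11.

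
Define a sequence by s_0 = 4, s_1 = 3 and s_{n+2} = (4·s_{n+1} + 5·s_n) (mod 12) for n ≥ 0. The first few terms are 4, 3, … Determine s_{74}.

8

Computing terms: s_0 = 4, s_1 = 3, s_2 = 8, s_3 = 11, s_4 = 0, s_5 = 7, s_6 = 4, s_7 = 3.
The sequence repeats with period 6.
So s_{74} = s_{0 + ((74-0) mod 6)} = s_2 = 8.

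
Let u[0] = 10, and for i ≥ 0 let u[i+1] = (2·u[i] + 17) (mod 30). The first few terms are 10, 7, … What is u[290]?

1

Listing terms: u[0] = 10, u[1] = 7, u[2] = 1, u[3] = 19, u[4] = 25, u[5] = 7.
Since u[5] = u[1] = 7, the sequence is eventually periodic: after a pre-period of length 1 it cycles with period 4.
For i ≥ 1, u[i] depends only on (i - 1) mod 4. (290 - 1) mod 4 = 1, so u[290] = u[2] = 1.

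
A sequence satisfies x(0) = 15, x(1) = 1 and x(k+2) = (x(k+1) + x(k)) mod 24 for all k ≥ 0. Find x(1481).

Listing terms: x(0) = 15, x(1) = 1, x(2) = 16, x(3) = 17, x(4) = 9, x(5) = 2, x(6) = 11, x(7) = 13, x(8) = 0, x(9) = 13, x(10) = 13, x(11) = 2, x(12) = 15, x(13) = 17, x(14) = 8, x(15) = 1, x(16) = 9, x(17) = 10, x(18) = 19, x(19) = 5, x(20) = 0, x(21) = 5, x(22) = 5, x(23) = 10, x(24) = 15, x(25) = 1.
The sequence repeats with period 24.
So x(1481) = x(0 + ((1481-0) mod 24)) = x(17) = 10.

10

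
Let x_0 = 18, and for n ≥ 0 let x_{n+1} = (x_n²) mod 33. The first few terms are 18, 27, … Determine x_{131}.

9

Computing terms: x_0 = 18, x_1 = 27, x_2 = 3, x_3 = 9, x_4 = 15, x_5 = 27.
Since x_5 = x_1 = 27, the sequence is eventually periodic: after a pre-period of length 1 it cycles with period 4.
For n ≥ 1, x_n depends only on (n - 1) mod 4. (131 - 1) mod 4 = 2, so x_{131} = x_3 = 9.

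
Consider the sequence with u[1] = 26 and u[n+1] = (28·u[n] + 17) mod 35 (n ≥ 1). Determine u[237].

31

Computing terms: u[1] = 26,  u[2] = 10,  u[3] = 17,  u[4] = 3,  u[5] = 31,  u[6] = 10.
Since u[6] = u[2] = 10, the sequence is eventually periodic: after a pre-period of length 1 it cycles with period 4.
For n ≥ 2, u[n] depends only on (n - 2) mod 4. (237 - 2) mod 4 = 3, so u[237] = u[5] = 31.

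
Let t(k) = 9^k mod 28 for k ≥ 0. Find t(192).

1

Listing terms: t(0) = 1, t(1) = 9, t(2) = 25, t(3) = 1.
Since t(3) = t(0) = 1, the sequence is periodic with period 3.
So t(192) = t(0 + ((192-0) mod 3)) = t(0) = 1.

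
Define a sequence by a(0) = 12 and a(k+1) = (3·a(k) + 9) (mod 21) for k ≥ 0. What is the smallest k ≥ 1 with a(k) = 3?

1

Listing terms: a(0) = 12, a(1) = 3, a(2) = 18, a(3) = 0, a(4) = 9, a(5) = 15, a(6) = 12.
The sequence repeats with period 6.
The value 3 first appears (with k ≥ 1) at a(1).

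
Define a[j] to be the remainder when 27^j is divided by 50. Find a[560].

1

Computing terms: a[0] = 1,  a[1] = 27,  a[2] = 29,  a[3] = 33,  a[4] = 41,  a[5] = 7,  a[6] = 39,  a[7] = 3,  a[8] = 31,  a[9] = 37,  a[10] = 49,  a[11] = 23,  a[12] = 21,  a[13] = 17,  a[14] = 9,  a[15] = 43,  a[16] = 11,  a[17] = 47,  a[18] = 19,  a[19] = 13,  a[20] = 1.
Since a[20] = a[0] = 1, the sequence is periodic with period 20.
So a[560] = a[0 + ((560-0) mod 20)] = a[0] = 1.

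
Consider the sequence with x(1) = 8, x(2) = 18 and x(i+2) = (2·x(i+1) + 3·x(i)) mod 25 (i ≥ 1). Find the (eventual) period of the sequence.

x(1) = 8; x(2) = 18; x(3) = 10; x(4) = 24; x(5) = 3; x(6) = 3; x(7) = 15; x(8) = 14; x(9) = 23; x(10) = 13; x(11) = 20; x(12) = 4; x(13) = 18; x(14) = 23; x(15) = 0; x(16) = 19; x(17) = 13; x(18) = 8; x(19) = 5; x(20) = 9; x(21) = 8; x(22) = 18.
Since (x(21), x(22)) = (x(1), x(2)) = (8, 18) (two consecutive terms determine the rest), the sequence is periodic with period 20.

20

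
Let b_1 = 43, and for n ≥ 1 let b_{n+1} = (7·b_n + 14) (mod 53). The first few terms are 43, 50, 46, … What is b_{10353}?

Listing terms: b_1 = 43; b_2 = 50; b_3 = 46; b_4 = 18; b_5 = 34; b_6 = 40; b_7 = 29; b_8 = 5; b_9 = 49; b_{10} = 39; b_{11} = 22; b_{12} = 9; b_{13} = 24; b_{14} = 23; b_{15} = 16; b_{16} = 20; b_{17} = 48; b_{18} = 32; b_{19} = 26; b_{20} = 37; b_{21} = 8; b_{22} = 17; b_{23} = 27; b_{24} = 44; b_{25} = 4; b_{26} = 42; b_{27} = 43.
The sequence repeats with period 26.
(10353 - 1) mod 26 = 4, so b_{10353} = b_5 = 34.

34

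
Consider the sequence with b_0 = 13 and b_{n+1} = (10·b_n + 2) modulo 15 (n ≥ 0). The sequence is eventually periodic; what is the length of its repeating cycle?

Listing terms: b_0 = 13,  b_1 = 12,  b_2 = 2,  b_3 = 7,  b_4 = 12.
Since b_4 = b_1 = 12, the sequence is eventually periodic: after a pre-period of length 1 it cycles with period 3.

3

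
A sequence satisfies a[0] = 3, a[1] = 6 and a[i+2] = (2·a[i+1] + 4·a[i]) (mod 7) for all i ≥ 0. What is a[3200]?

Listing terms: a[0] = 3, a[1] = 6, a[2] = 3, a[3] = 2, a[4] = 2, a[5] = 5, a[6] = 4, a[7] = 0, a[8] = 2, a[9] = 4, a[10] = 2, a[11] = 6, a[12] = 6, a[13] = 1, a[14] = 5, a[15] = 0, a[16] = 6, a[17] = 5, a[18] = 6, a[19] = 4, a[20] = 4, a[21] = 3, a[22] = 1, a[23] = 0, a[24] = 4, a[25] = 1, a[26] = 4, a[27] = 5, a[28] = 5, a[29] = 2, a[30] = 3, a[31] = 0, a[32] = 5, a[33] = 3, a[34] = 5, a[35] = 1, a[36] = 1, a[37] = 6, a[38] = 2, a[39] = 0, a[40] = 1, a[41] = 2, a[42] = 1, a[43] = 3, a[44] = 3, a[45] = 4, a[46] = 6, a[47] = 0, a[48] = 3, a[49] = 6.
The sequence repeats with period 48.
(3200 - 0) mod 48 = 32, so a[3200] = a[32] = 5.

5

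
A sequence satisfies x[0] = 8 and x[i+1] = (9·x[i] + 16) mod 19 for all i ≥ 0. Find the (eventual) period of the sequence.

We have x[0] = 8,  x[1] = 12,  x[2] = 10,  x[3] = 11,  x[4] = 1,  x[5] = 6,  x[6] = 13,  x[7] = 0,  x[8] = 16,  x[9] = 8.
The sequence repeats with period 9.

9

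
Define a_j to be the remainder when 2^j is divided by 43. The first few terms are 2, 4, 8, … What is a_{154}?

1

We have a_1 = 2, a_2 = 4, a_3 = 8, a_4 = 16, a_5 = 32, a_6 = 21, a_7 = 42, a_8 = 41, a_9 = 39, a_{10} = 35, a_{11} = 27, a_{12} = 11, a_{13} = 22, a_{14} = 1, a_{15} = 2.
The sequence repeats with period 14.
So a_{154} = a_{1 + ((154-1) mod 14)} = a_{14} = 1.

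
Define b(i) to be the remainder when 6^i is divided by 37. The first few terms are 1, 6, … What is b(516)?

We have b(0) = 1,  b(1) = 6,  b(2) = 36,  b(3) = 31,  b(4) = 1.
Since b(4) = b(0) = 1, the sequence is periodic with period 4.
(516 - 0) mod 4 = 0, so b(516) = b(0) = 1.

1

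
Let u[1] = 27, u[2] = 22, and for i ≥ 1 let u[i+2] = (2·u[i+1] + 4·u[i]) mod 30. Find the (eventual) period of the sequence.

Computing terms: u[1] = 27,  u[2] = 22,  u[3] = 2,  u[4] = 2,  u[5] = 12,  u[6] = 2,  u[7] = 22,  u[8] = 22,  u[9] = 12,  u[10] = 22,  u[11] = 2.
Since (u[10], u[11]) = (u[2], u[3]) = (22, 2) (two consecutive terms determine the rest), the sequence is eventually periodic: after a pre-period of length 1 it cycles with period 8.

8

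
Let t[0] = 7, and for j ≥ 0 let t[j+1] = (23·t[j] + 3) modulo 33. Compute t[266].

13

Computing terms: t[0] = 7,  t[1] = 32,  t[2] = 13,  t[3] = 5,  t[4] = 19,  t[5] = 11,  t[6] = 25,  t[7] = 17,  t[8] = 31,  t[9] = 23,  t[10] = 4,  t[11] = 29,  t[12] = 10,  t[13] = 2,  t[14] = 16,  t[15] = 8,  t[16] = 22,  t[17] = 14,  t[18] = 28,  t[19] = 20,  t[20] = 1,  t[21] = 26,  t[22] = 7.
Since t[22] = t[0] = 7, the sequence is periodic with period 22.
So t[266] = t[0 + ((266-0) mod 22)] = t[2] = 13.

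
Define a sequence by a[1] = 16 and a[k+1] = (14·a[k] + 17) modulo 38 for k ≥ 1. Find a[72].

Computing terms: a[1] = 16; a[2] = 13; a[3] = 9; a[4] = 29; a[5] = 5; a[6] = 11; a[7] = 19; a[8] = 17; a[9] = 27; a[10] = 15; a[11] = 37; a[12] = 3; a[13] = 21; a[14] = 7; a[15] = 1; a[16] = 31; a[17] = 33; a[18] = 23; a[19] = 35; a[20] = 13.
Since a[20] = a[2] = 13, the sequence is eventually periodic: after a pre-period of length 1 it cycles with period 18.
For k ≥ 2, a[k] depends only on (k - 2) mod 18. (72 - 2) mod 18 = 16, so a[72] = a[18] = 23.

23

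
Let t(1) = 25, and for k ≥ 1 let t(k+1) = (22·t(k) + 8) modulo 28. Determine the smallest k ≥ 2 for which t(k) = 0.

4

We have t(1) = 25; t(2) = 26; t(3) = 20; t(4) = 0; t(5) = 8; t(6) = 16; t(7) = 24; t(8) = 4; t(9) = 12; t(10) = 20.
Since t(10) = t(3) = 20, the sequence is eventually periodic: after a pre-period of length 2 it cycles with period 7.
The value 0 first appears (with k ≥ 2) at t(4).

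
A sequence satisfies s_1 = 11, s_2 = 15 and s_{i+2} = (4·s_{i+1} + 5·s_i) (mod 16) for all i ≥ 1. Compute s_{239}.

Computing terms: s_1 = 11; s_2 = 15; s_3 = 3; s_4 = 7; s_5 = 11; s_6 = 15.
The sequence repeats with period 4.
(239 - 1) mod 4 = 2, so s_{239} = s_3 = 3.

3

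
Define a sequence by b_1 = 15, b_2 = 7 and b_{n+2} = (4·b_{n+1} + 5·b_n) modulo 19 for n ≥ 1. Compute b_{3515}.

Listing terms: b_1 = 15, b_2 = 7, b_3 = 8, b_4 = 10, b_5 = 4, b_6 = 9, b_7 = 18, b_8 = 3, b_9 = 7, b_{10} = 5, b_{11} = 17, b_{12} = 17, b_{13} = 1, b_{14} = 13, b_{15} = 0, b_{16} = 8, b_{17} = 13, b_{18} = 16, b_{19} = 15, b_{20} = 7.
The sequence repeats with period 18.
So b_{3515} = b_{1 + ((3515-1) mod 18)} = b_5 = 4.

4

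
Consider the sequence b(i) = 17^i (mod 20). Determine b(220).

1

Computing terms: b(1) = 17,  b(2) = 9,  b(3) = 13,  b(4) = 1,  b(5) = 17.
The sequence repeats with period 4.
So b(220) = b(1 + ((220-1) mod 4)) = b(4) = 1.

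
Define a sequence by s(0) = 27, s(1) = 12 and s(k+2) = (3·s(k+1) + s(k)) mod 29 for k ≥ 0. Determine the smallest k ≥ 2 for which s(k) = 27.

Computing terms: s(0) = 27,  s(1) = 12,  s(2) = 5,  s(3) = 27,  s(4) = 28,  s(5) = 24,  s(6) = 13,  s(7) = 5,  s(8) = 28,  s(9) = 2,  s(10) = 5,  s(11) = 17,  s(12) = 27,  s(13) = 11,  s(14) = 2,  s(15) = 17,  s(16) = 24,  s(17) = 2,  s(18) = 1,  s(19) = 5,  s(20) = 16,  s(21) = 24,  s(22) = 1,  s(23) = 27,  s(24) = 24,  s(25) = 12,  s(26) = 2,  s(27) = 18,  s(28) = 27,  s(29) = 12.
Since (s(28), s(29)) = (s(0), s(1)) = (27, 12) (two consecutive terms determine the rest), the sequence is periodic with period 28.
The value 27 first appears (with k ≥ 2) at s(3).

3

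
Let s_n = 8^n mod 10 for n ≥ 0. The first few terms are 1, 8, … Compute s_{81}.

8

Computing terms: s_0 = 1,  s_1 = 8,  s_2 = 4,  s_3 = 2,  s_4 = 6,  s_5 = 8.
Since s_5 = s_1 = 8, the sequence is eventually periodic: after a pre-period of length 1 it cycles with period 4.
For n ≥ 1, s_n depends only on (n - 1) mod 4. (81 - 1) mod 4 = 0, so s_{81} = s_1 = 8.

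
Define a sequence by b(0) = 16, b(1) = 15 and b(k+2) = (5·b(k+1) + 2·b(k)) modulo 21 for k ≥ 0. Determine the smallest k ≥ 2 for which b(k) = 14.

14

We have b(0) = 16,  b(1) = 15,  b(2) = 2,  b(3) = 19,  b(4) = 15,  b(5) = 8,  b(6) = 7,  b(7) = 9,  b(8) = 17,  b(9) = 19,  b(10) = 3,  b(11) = 11,  b(12) = 19,  b(13) = 12,  b(14) = 14,  b(15) = 10,  b(16) = 15,  b(17) = 11,  b(18) = 1,  b(19) = 6,  b(20) = 11,  b(21) = 4,  b(22) = 0,  b(23) = 8,  b(24) = 19,  b(25) = 6,  b(26) = 5,  b(27) = 16,  b(28) = 6,  b(29) = 20,  b(30) = 7,  b(31) = 12,  b(32) = 11,  b(33) = 16,  b(34) = 18,  b(35) = 17,  b(36) = 16,  b(37) = 9,  b(38) = 14,  b(39) = 4,  b(40) = 6,  b(41) = 17,  b(42) = 13,  b(43) = 15,  b(44) = 17,  b(45) = 10,  b(46) = 0,  b(47) = 20,  b(48) = 16,  b(49) = 15.
The sequence repeats with period 48.
The value 14 first appears (with k ≥ 2) at b(14).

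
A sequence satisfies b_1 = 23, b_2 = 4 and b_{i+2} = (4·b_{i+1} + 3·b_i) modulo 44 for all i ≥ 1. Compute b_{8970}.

We have b_1 = 23,  b_2 = 4,  b_3 = 41,  b_4 = 0,  b_5 = 35,  b_6 = 8,  b_7 = 5,  b_8 = 0,  b_9 = 15,  b_{10} = 16,  b_{11} = 21,  b_{12} = 0,  b_{13} = 19,  b_{14} = 32,  b_{15} = 9,  b_{16} = 0,  b_{17} = 27,  b_{18} = 20,  b_{19} = 29,  b_{20} = 0,  b_{21} = 43,  b_{22} = 40,  b_{23} = 25,  b_{24} = 0,  b_{25} = 31,  b_{26} = 36,  b_{27} = 17,  b_{28} = 0,  b_{29} = 7,  b_{30} = 28,  b_{31} = 1,  b_{32} = 0,  b_{33} = 3,  b_{34} = 12,  b_{35} = 13,  b_{36} = 0,  b_{37} = 39,  b_{38} = 24,  b_{39} = 37,  b_{40} = 0,  b_{41} = 23,  b_{42} = 4.
The sequence repeats with period 40.
So b_{8970} = b_{1 + ((8970-1) mod 40)} = b_{10} = 16.

16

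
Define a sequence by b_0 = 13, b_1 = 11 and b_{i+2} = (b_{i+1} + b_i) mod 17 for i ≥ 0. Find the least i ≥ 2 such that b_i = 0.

6

b_0 = 13,  b_1 = 11,  b_2 = 7,  b_3 = 1,  b_4 = 8,  b_5 = 9,  b_6 = 0,  b_7 = 9,  b_8 = 9,  b_9 = 1,  b_{10} = 10,  b_{11} = 11,  b_{12} = 4,  b_{13} = 15,  b_{14} = 2,  b_{15} = 0,  b_{16} = 2,  b_{17} = 2,  b_{18} = 4,  b_{19} = 6,  b_{20} = 10,  b_{21} = 16,  b_{22} = 9,  b_{23} = 8,  b_{24} = 0,  b_{25} = 8,  b_{26} = 8,  b_{27} = 16,  b_{28} = 7,  b_{29} = 6,  b_{30} = 13,  b_{31} = 2,  b_{32} = 15,  b_{33} = 0,  b_{34} = 15,  b_{35} = 15,  b_{36} = 13,  b_{37} = 11.
The sequence repeats with period 36.
The value 0 first appears (with i ≥ 2) at b_6.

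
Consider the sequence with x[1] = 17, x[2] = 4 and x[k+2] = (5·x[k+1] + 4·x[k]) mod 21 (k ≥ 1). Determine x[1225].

We have x[1] = 17, x[2] = 4, x[3] = 4, x[4] = 15, x[5] = 7, x[6] = 11, x[7] = 20, x[8] = 18, x[9] = 2, x[10] = 19, x[11] = 19, x[12] = 3, x[13] = 7, x[14] = 5, x[15] = 11, x[16] = 12, x[17] = 20, x[18] = 1, x[19] = 1, x[20] = 9, x[21] = 7, x[22] = 8, x[23] = 5, x[24] = 15, x[25] = 11, x[26] = 10, x[27] = 10, x[28] = 6, x[29] = 7, x[30] = 17, x[31] = 8, x[32] = 3, x[33] = 5, x[34] = 16, x[35] = 16, x[36] = 18, x[37] = 7, x[38] = 2, x[39] = 17, x[40] = 9, x[41] = 8, x[42] = 13, x[43] = 13, x[44] = 12, x[45] = 7, x[46] = 20, x[47] = 2, x[48] = 6, x[49] = 17, x[50] = 4.
The sequence repeats with period 48.
(1225 - 1) mod 48 = 24, so x[1225] = x[25] = 11.

11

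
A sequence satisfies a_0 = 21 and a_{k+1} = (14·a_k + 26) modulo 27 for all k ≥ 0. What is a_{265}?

5

Computing terms: a_0 = 21,  a_1 = 23,  a_2 = 24,  a_3 = 11,  a_4 = 18,  a_5 = 8,  a_6 = 3,  a_7 = 14,  a_8 = 6,  a_9 = 2,  a_{10} = 0,  a_{11} = 26,  a_{12} = 12,  a_{13} = 5,  a_{14} = 15,  a_{15} = 20,  a_{16} = 9,  a_{17} = 17,  a_{18} = 21.
Since a_{18} = a_0 = 21, the sequence is periodic with period 18.
So a_{265} = a_{0 + ((265-0) mod 18)} = a_{13} = 5.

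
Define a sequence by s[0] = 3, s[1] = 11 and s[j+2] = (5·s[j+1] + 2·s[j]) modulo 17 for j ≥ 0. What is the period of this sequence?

Listing terms: s[0] = 3,  s[1] = 11,  s[2] = 10,  s[3] = 4,  s[4] = 6,  s[5] = 4,  s[6] = 15,  s[7] = 15,  s[8] = 3,  s[9] = 11.
The sequence repeats with period 8.

8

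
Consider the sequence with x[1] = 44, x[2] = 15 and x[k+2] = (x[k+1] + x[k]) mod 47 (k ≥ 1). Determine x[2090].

Listing terms: x[1] = 44, x[2] = 15, x[3] = 12, x[4] = 27, x[5] = 39, x[6] = 19, x[7] = 11, x[8] = 30, x[9] = 41, x[10] = 24, x[11] = 18, x[12] = 42, x[13] = 13, x[14] = 8, x[15] = 21, x[16] = 29, x[17] = 3, x[18] = 32, x[19] = 35, x[20] = 20, x[21] = 8, x[22] = 28, x[23] = 36, x[24] = 17, x[25] = 6, x[26] = 23, x[27] = 29, x[28] = 5, x[29] = 34, x[30] = 39, x[31] = 26, x[32] = 18, x[33] = 44, x[34] = 15.
Since (x[33], x[34]) = (x[1], x[2]) = (44, 15) (two consecutive terms determine the rest), the sequence is periodic with period 32.
(2090 - 1) mod 32 = 9, so x[2090] = x[10] = 24.

24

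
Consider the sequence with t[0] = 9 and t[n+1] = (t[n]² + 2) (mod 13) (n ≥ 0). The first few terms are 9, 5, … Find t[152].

11

We have t[0] = 9,  t[1] = 5,  t[2] = 1,  t[3] = 3,  t[4] = 11,  t[5] = 6,  t[6] = 12,  t[7] = 3.
Since t[7] = t[3] = 3, the sequence is eventually periodic: after a pre-period of length 3 it cycles with period 4.
For n ≥ 3, t[n] depends only on (n - 3) mod 4. (152 - 3) mod 4 = 1, so t[152] = t[4] = 11.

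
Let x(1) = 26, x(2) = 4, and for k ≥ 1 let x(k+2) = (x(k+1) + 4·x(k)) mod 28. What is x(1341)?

Listing terms: x(1) = 26, x(2) = 4, x(3) = 24, x(4) = 12, x(5) = 24, x(6) = 16, x(7) = 0, x(8) = 8, x(9) = 8, x(10) = 12, x(11) = 16, x(12) = 8, x(13) = 16, x(14) = 20, x(15) = 0, x(16) = 24, x(17) = 24, x(18) = 8, x(19) = 20, x(20) = 24, x(21) = 20, x(22) = 4, x(23) = 0, x(24) = 16, x(25) = 16, x(26) = 24, x(27) = 4, x(28) = 16, x(29) = 4, x(30) = 12, x(31) = 0, x(32) = 20, x(33) = 20, x(34) = 16, x(35) = 12, x(36) = 20, x(37) = 12, x(38) = 8, x(39) = 0, x(40) = 4, x(41) = 4, x(42) = 20, x(43) = 8, x(44) = 4, x(45) = 8, x(46) = 24, x(47) = 0, x(48) = 12, x(49) = 12, x(50) = 4, x(51) = 24.
Since (x(50), x(51)) = (x(2), x(3)) = (4, 24) (two consecutive terms determine the rest), the sequence is eventually periodic: after a pre-period of length 1 it cycles with period 48.
For k ≥ 2, x(k) depends only on (k - 2) mod 48. (1341 - 2) mod 48 = 43, so x(1341) = x(45) = 8.

8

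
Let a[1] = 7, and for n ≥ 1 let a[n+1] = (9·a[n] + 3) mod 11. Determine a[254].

8

a[1] = 7; a[2] = 0; a[3] = 3; a[4] = 8; a[5] = 9; a[6] = 7.
The sequence repeats with period 5.
So a[254] = a[1 + ((254-1) mod 5)] = a[4] = 8.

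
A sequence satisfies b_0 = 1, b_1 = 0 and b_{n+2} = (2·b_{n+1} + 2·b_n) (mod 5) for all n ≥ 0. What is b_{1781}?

2

b_0 = 1; b_1 = 0; b_2 = 2; b_3 = 4; b_4 = 2; b_5 = 2; b_6 = 3; b_7 = 0; b_8 = 1; b_9 = 2; b_{10} = 1; b_{11} = 1; b_{12} = 4; b_{13} = 0; b_{14} = 3; b_{15} = 1; b_{16} = 3; b_{17} = 3; b_{18} = 2; b_{19} = 0; b_{20} = 4; b_{21} = 3; b_{22} = 4; b_{23} = 4; b_{24} = 1; b_{25} = 0.
The sequence repeats with period 24.
(1781 - 0) mod 24 = 5, so b_{1781} = b_5 = 2.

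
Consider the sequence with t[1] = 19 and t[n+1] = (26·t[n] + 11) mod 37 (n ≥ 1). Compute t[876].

6

Computing terms: t[1] = 19,  t[2] = 24,  t[3] = 6,  t[4] = 19.
The sequence repeats with period 3.
(876 - 1) mod 3 = 2, so t[876] = t[3] = 6.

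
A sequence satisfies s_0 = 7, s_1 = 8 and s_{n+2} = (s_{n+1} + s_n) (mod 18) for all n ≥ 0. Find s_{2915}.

We have s_0 = 7; s_1 = 8; s_2 = 15; s_3 = 5; s_4 = 2; s_5 = 7; s_6 = 9; s_7 = 16; s_8 = 7; s_9 = 5; s_{10} = 12; s_{11} = 17; s_{12} = 11; s_{13} = 10; s_{14} = 3; s_{15} = 13; s_{16} = 16; s_{17} = 11; s_{18} = 9; s_{19} = 2; s_{20} = 11; s_{21} = 13; s_{22} = 6; s_{23} = 1; s_{24} = 7; s_{25} = 8.
Since (s_{24}, s_{25}) = (s_0, s_1) = (7, 8) (two consecutive terms determine the rest), the sequence is periodic with period 24.
(2915 - 0) mod 24 = 11, so s_{2915} = s_{11} = 17.

17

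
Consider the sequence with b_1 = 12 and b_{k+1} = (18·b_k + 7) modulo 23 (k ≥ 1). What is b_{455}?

b_1 = 12,  b_2 = 16,  b_3 = 19,  b_4 = 4,  b_5 = 10,  b_6 = 3,  b_7 = 15,  b_8 = 1,  b_9 = 2,  b_{10} = 20,  b_{11} = 22,  b_{12} = 12.
Since b_{12} = b_1 = 12, the sequence is periodic with period 11.
(455 - 1) mod 11 = 3, so b_{455} = b_4 = 4.

4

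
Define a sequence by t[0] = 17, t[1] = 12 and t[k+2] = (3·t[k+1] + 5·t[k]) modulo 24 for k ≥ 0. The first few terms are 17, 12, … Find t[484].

2

Computing terms: t[0] = 17; t[1] = 12; t[2] = 1; t[3] = 15; t[4] = 2; t[5] = 9; t[6] = 13; t[7] = 12; t[8] = 5; t[9] = 3; t[10] = 10; t[11] = 21; t[12] = 17; t[13] = 12.
Since (t[12], t[13]) = (t[0], t[1]) = (17, 12) (two consecutive terms determine the rest), the sequence is periodic with period 12.
So t[484] = t[0 + ((484-0) mod 12)] = t[4] = 2.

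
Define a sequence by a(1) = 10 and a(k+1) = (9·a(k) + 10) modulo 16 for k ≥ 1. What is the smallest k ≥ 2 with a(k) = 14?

3

Computing terms: a(1) = 10,  a(2) = 4,  a(3) = 14,  a(4) = 8,  a(5) = 2,  a(6) = 12,  a(7) = 6,  a(8) = 0,  a(9) = 10.
Since a(9) = a(1) = 10, the sequence is periodic with period 8.
The value 14 first appears (with k ≥ 2) at a(3).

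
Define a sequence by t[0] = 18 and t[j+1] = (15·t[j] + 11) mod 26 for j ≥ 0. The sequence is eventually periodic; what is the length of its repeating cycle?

We have t[0] = 18,  t[1] = 21,  t[2] = 14,  t[3] = 13,  t[4] = 24,  t[5] = 7,  t[6] = 12,  t[7] = 9,  t[8] = 16,  t[9] = 17,  t[10] = 6,  t[11] = 23,  t[12] = 18.
The sequence repeats with period 12.

12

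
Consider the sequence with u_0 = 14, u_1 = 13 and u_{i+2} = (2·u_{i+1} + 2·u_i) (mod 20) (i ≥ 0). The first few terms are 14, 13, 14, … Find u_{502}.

Listing terms: u_0 = 14,  u_1 = 13,  u_2 = 14,  u_3 = 14,  u_4 = 16,  u_5 = 0,  u_6 = 12,  u_7 = 4,  u_8 = 12,  u_9 = 12,  u_{10} = 8,  u_{11} = 0,  u_{12} = 16,  u_{13} = 12,  u_{14} = 16,  u_{15} = 16,  u_{16} = 4,  u_{17} = 0,  u_{18} = 8,  u_{19} = 16,  u_{20} = 8,  u_{21} = 8,  u_{22} = 12,  u_{23} = 0,  u_{24} = 4,  u_{25} = 8,  u_{26} = 4,  u_{27} = 4,  u_{28} = 16,  u_{29} = 0.
Since (u_{28}, u_{29}) = (u_4, u_5) = (16, 0) (two consecutive terms determine the rest), the sequence is eventually periodic: after a pre-period of length 4 it cycles with period 24.
For i ≥ 4, u_i depends only on (i - 4) mod 24. (502 - 4) mod 24 = 18, so u_{502} = u_{22} = 12.

12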